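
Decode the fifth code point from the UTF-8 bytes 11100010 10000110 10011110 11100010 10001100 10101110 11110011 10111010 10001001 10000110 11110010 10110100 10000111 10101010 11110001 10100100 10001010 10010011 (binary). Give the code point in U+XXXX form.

Offset 0: leading byte 0xE2 = 11100010 → 3-byte char #1 = E2 86 9E.
Offset 3: leading byte 0xE2 = 11100010 → 3-byte char #2 = E2 8C AE.
Offset 6: leading byte 0xF3 = 11110011 → 4-byte char #3 = F3 BA 89 86.
Offset 10: leading byte 0xF2 = 11110010 → 4-byte char #4 = F2 B4 87 AA.
Offset 14: leading byte 0xF1 = 11110001 → 4-byte char #5 = F1 A4 8A 93.
Leading byte 0xF1 = 11110001 matches 11110xxx → 4-byte sequence.
Byte 1: 0xF1 = 11110001, payload 001 (3 bits).
Byte 2: 0xA4 = 10100100 (10xxxxxx ✓), payload 100100.
Byte 3: 0x8A = 10001010 (10xxxxxx ✓), payload 001010.
Byte 4: 0x93 = 10010011 (10xxxxxx ✓), payload 010011.
Concatenate: 001100100001010010011 = 0x64293 (21 bits → U+64293).

U+64293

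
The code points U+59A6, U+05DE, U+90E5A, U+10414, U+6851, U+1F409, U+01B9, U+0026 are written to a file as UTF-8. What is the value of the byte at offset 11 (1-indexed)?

1-indexed offset 11 is 0-indexed offset 10.
U+59A6 → 3-byte form E5 A6 A6 at offsets 0–2.
U+05DE → 2-byte form D7 9E at offsets 3–4.
U+90E5A → 4-byte form F2 90 B9 9A at offsets 5–8.
U+10414 → 4-byte form F0 90 90 94 at offsets 9–12.
Offset 10 falls in char 4's range; it's byte 2 of F0 90 90 94 = 0x90.

0x90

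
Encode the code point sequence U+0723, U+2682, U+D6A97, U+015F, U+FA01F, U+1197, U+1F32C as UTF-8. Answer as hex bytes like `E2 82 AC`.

DC A3 E2 9A 82 F3 96 AA 97 C5 9F F3 BA 80 9F E1 86 97 F0 9F 8C AC

U+0723: 2-byte form → DC A3.
U+2682: 3-byte form → E2 9A 82.
U+D6A97: 4-byte form → F3 96 AA 97.
U+015F: 2-byte form → C5 9F.
U+FA01F: 4-byte form → F3 BA 80 9F.
U+1197: 3-byte form → E1 86 97.
U+1F32C: 4-byte form → F0 9F 8C AC.
Concatenated (22 bytes): DC A3 E2 9A 82 F3 96 AA 97 C5 9F F3 BA 80 9F E1 86 97 F0 9F 8C AC.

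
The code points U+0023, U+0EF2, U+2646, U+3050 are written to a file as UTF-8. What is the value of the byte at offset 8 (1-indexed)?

0xE3

1-indexed offset 8 is 0-indexed offset 7.
U+0023 → 1-byte form 23 at offsets 0–0.
U+0EF2 → 3-byte form E0 BB B2 at offsets 1–3.
U+2646 → 3-byte form E2 99 86 at offsets 4–6.
U+3050 → 3-byte form E3 81 90 at offsets 7–9.
Offset 7 falls in char 4's range; it's byte 1 of E3 81 90 = 0xE3.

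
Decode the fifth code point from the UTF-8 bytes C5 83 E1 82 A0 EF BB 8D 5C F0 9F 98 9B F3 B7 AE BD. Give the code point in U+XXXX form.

Offset 0: leading byte 0xC5 = 11000101 → 2-byte char #1 = C5 83.
Offset 2: leading byte 0xE1 = 11100001 → 3-byte char #2 = E1 82 A0.
Offset 5: leading byte 0xEF = 11101111 → 3-byte char #3 = EF BB 8D.
Offset 8: leading byte 0x5C = 01011100 → 1-byte char #4 = 5C.
Offset 9: leading byte 0xF0 = 11110000 → 4-byte char #5 = F0 9F 98 9B.
Leading byte 0xF0 = 11110000 matches 11110xxx → 4-byte sequence.
Byte 1: 0xF0 = 11110000, payload 000 (3 bits).
Byte 2: 0x9F = 10011111 (10xxxxxx ✓), payload 011111.
Byte 3: 0x98 = 10011000 (10xxxxxx ✓), payload 011000.
Byte 4: 0x9B = 10011011 (10xxxxxx ✓), payload 011011.
Concatenate: 000011111011000011011 = 0x1F61B (21 bits → U+1F61B).

U+1F61B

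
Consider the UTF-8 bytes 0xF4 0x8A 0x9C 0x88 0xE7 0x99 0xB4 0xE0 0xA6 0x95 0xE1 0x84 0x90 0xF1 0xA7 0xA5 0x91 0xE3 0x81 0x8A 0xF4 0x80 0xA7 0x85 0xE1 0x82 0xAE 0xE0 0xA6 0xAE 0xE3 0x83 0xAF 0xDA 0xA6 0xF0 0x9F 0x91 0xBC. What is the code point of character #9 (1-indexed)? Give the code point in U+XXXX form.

U+09AE

Offset 0: leading byte 0xF4 = 11110100 → 4-byte char #1 = F4 8A 9C 88.
Offset 4: leading byte 0xE7 = 11100111 → 3-byte char #2 = E7 99 B4.
Offset 7: leading byte 0xE0 = 11100000 → 3-byte char #3 = E0 A6 95.
Offset 10: leading byte 0xE1 = 11100001 → 3-byte char #4 = E1 84 90.
Offset 13: leading byte 0xF1 = 11110001 → 4-byte char #5 = F1 A7 A5 91.
Offset 17: leading byte 0xE3 = 11100011 → 3-byte char #6 = E3 81 8A.
Offset 20: leading byte 0xF4 = 11110100 → 4-byte char #7 = F4 80 A7 85.
Offset 24: leading byte 0xE1 = 11100001 → 3-byte char #8 = E1 82 AE.
Offset 27: leading byte 0xE0 = 11100000 → 3-byte char #9 = E0 A6 AE.
Leading byte 0xE0 = 11100000 matches 1110xxxx → 3-byte sequence.
Byte 1: 0xE0 = 11100000, payload 0000 (4 bits).
Byte 2: 0xA6 = 10100110 (10xxxxxx ✓), payload 100110.
Byte 3: 0xAE = 10101110 (10xxxxxx ✓), payload 101110.
Concatenate: 0000100110101110 = 0x9AE (16 bits → U+09AE).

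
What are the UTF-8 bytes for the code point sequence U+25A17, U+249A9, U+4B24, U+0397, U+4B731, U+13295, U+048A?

F0 A5 A8 97 F0 A4 A6 A9 E4 AC A4 CE 97 F1 8B 9C B1 F0 93 8A 95 D2 8A

U+25A17: 4-byte form → F0 A5 A8 97.
U+249A9: 4-byte form → F0 A4 A6 A9.
U+4B24: 3-byte form → E4 AC A4.
U+0397: 2-byte form → CE 97.
U+4B731: 4-byte form → F1 8B 9C B1.
U+13295: 4-byte form → F0 93 8A 95.
U+048A: 2-byte form → D2 8A.
Concatenated (23 bytes): F0 A5 A8 97 F0 A4 A6 A9 E4 AC A4 CE 97 F1 8B 9C B1 F0 93 8A 95 D2 8A.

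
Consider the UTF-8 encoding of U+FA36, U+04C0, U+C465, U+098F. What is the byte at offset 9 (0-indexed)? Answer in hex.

0xA6

U+FA36 → 3-byte form EF A8 B6 at offsets 0–2.
U+04C0 → 2-byte form D3 80 at offsets 3–4.
U+C465 → 3-byte form EC 91 A5 at offsets 5–7.
U+098F → 3-byte form E0 A6 8F at offsets 8–10.
Offset 9 falls in char 4's range; it's byte 2 of E0 A6 8F = 0xA6.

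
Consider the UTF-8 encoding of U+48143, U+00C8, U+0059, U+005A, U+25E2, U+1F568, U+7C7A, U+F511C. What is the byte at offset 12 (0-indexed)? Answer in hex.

0x9F

U+48143 → 4-byte form F1 88 85 83 at offsets 0–3.
U+00C8 → 2-byte form C3 88 at offsets 4–5.
U+0059 → 1-byte form 59 at offsets 6–6.
U+005A → 1-byte form 5A at offsets 7–7.
U+25E2 → 3-byte form E2 97 A2 at offsets 8–10.
U+1F568 → 4-byte form F0 9F 95 A8 at offsets 11–14.
Offset 12 falls in char 6's range; it's byte 2 of F0 9F 95 A8 = 0x9F.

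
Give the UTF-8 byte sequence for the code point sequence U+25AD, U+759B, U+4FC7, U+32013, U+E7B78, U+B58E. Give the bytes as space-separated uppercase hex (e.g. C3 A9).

U+25AD: 3-byte form → E2 96 AD.
U+759B: 3-byte form → E7 96 9B.
U+4FC7: 3-byte form → E4 BF 87.
U+32013: 4-byte form → F0 B2 80 93.
U+E7B78: 4-byte form → F3 A7 AD B8.
U+B58E: 3-byte form → EB 96 8E.
Concatenated (20 bytes): E2 96 AD E7 96 9B E4 BF 87 F0 B2 80 93 F3 A7 AD B8 EB 96 8E.

E2 96 AD E7 96 9B E4 BF 87 F0 B2 80 93 F3 A7 AD B8 EB 96 8E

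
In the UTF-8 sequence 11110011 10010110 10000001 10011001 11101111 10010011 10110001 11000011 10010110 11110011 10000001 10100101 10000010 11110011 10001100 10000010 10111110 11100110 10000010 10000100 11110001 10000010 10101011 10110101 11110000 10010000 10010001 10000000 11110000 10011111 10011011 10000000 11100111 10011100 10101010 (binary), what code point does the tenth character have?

Offset 0: leading byte 0xF3 = 11110011 → 4-byte char #1 = F3 96 81 99.
Offset 4: leading byte 0xEF = 11101111 → 3-byte char #2 = EF 93 B1.
Offset 7: leading byte 0xC3 = 11000011 → 2-byte char #3 = C3 96.
Offset 9: leading byte 0xF3 = 11110011 → 4-byte char #4 = F3 81 A5 82.
Offset 13: leading byte 0xF3 = 11110011 → 4-byte char #5 = F3 8C 82 BE.
Offset 17: leading byte 0xE6 = 11100110 → 3-byte char #6 = E6 82 84.
Offset 20: leading byte 0xF1 = 11110001 → 4-byte char #7 = F1 82 AB B5.
Offset 24: leading byte 0xF0 = 11110000 → 4-byte char #8 = F0 90 91 80.
Offset 28: leading byte 0xF0 = 11110000 → 4-byte char #9 = F0 9F 9B 80.
Offset 32: leading byte 0xE7 = 11100111 → 3-byte char #10 = E7 9C AA.
Leading byte 0xE7 = 11100111 matches 1110xxxx → 3-byte sequence.
Byte 1: 0xE7 = 11100111, payload 0111 (4 bits).
Byte 2: 0x9C = 10011100 (10xxxxxx ✓), payload 011100.
Byte 3: 0xAA = 10101010 (10xxxxxx ✓), payload 101010.
Concatenate: 0111011100101010 = 0x772A (16 bits → U+772A).

U+772A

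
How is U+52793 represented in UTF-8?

F1 92 9E 93

U+52793 = 0x52793 = 337811 decimal. In range U+10000–U+10FFFF → 4-byte form: 11110xxx 10xxxxxx 10xxxxxx 10xxxxxx.
Binary (21 bits): 001010010011110010011.
Split 3+6+6+6: 001 | 010010 | 011110 | 010011.
Byte 1: 11110001 = 0xF1.
Byte 2: 10010010 = 0x92.
Byte 3: 10011110 = 0x9E.
Byte 4: 10010011 = 0x93.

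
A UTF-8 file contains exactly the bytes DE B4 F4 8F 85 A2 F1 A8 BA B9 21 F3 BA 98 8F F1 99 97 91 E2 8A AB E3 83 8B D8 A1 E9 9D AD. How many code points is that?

10

Byte at offset 0: 0xDE = 11011110 → 2-byte char (#1). Advance 2.
Byte at offset 2: 0xF4 = 11110100 → 4-byte char (#2). Advance 4.
Byte at offset 6: 0xF1 = 11110001 → 4-byte char (#3). Advance 4.
Byte at offset 10: 0x21 = 00100001 → 1-byte char (#4). Advance 1.
Byte at offset 11: 0xF3 = 11110011 → 4-byte char (#5). Advance 4.
Byte at offset 15: 0xF1 = 11110001 → 4-byte char (#6). Advance 4.
Byte at offset 19: 0xE2 = 11100010 → 3-byte char (#7). Advance 3.
Byte at offset 22: 0xE3 = 11100011 → 3-byte char (#8). Advance 3.
Byte at offset 25: 0xD8 = 11011000 → 2-byte char (#9). Advance 2.
Byte at offset 27: 0xE9 = 11101001 → 3-byte char (#10). Advance 3.
Reached end at offset 30 after 10 code points.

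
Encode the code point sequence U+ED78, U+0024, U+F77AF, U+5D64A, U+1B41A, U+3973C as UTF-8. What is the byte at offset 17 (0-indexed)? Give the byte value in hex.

0xB9

U+ED78 → 3-byte form EE B5 B8 at offsets 0–2.
U+0024 → 1-byte form 24 at offsets 3–3.
U+F77AF → 4-byte form F3 B7 9E AF at offsets 4–7.
U+5D64A → 4-byte form F1 9D 99 8A at offsets 8–11.
U+1B41A → 4-byte form F0 9B 90 9A at offsets 12–15.
U+3973C → 4-byte form F0 B9 9C BC at offsets 16–19.
Offset 17 falls in char 6's range; it's byte 2 of F0 B9 9C BC = 0xB9.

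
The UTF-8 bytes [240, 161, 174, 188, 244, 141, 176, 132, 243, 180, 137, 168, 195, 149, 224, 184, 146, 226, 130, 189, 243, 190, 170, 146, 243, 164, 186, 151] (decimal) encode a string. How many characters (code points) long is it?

Byte at offset 0: 0xF0 = 11110000 → 4-byte char (#1). Advance 4.
Byte at offset 4: 0xF4 = 11110100 → 4-byte char (#2). Advance 4.
Byte at offset 8: 0xF3 = 11110011 → 4-byte char (#3). Advance 4.
Byte at offset 12: 0xC3 = 11000011 → 2-byte char (#4). Advance 2.
Byte at offset 14: 0xE0 = 11100000 → 3-byte char (#5). Advance 3.
Byte at offset 17: 0xE2 = 11100010 → 3-byte char (#6). Advance 3.
Byte at offset 20: 0xF3 = 11110011 → 4-byte char (#7). Advance 4.
Byte at offset 24: 0xF3 = 11110011 → 4-byte char (#8). Advance 4.
Reached end at offset 28 after 8 code points.

8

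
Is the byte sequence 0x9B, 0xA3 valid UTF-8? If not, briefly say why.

invalid (continuation byte with no leading byte)

Byte 0x9B = 10011011 has the form 10xxxxxx — a continuation byte — but there is no preceding leading byte.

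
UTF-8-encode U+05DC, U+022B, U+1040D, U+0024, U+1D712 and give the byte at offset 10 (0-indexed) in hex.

0x9D

U+05DC → 2-byte form D7 9C at offsets 0–1.
U+022B → 2-byte form C8 AB at offsets 2–3.
U+1040D → 4-byte form F0 90 90 8D at offsets 4–7.
U+0024 → 1-byte form 24 at offsets 8–8.
U+1D712 → 4-byte form F0 9D 9C 92 at offsets 9–12.
Offset 10 falls in char 5's range; it's byte 2 of F0 9D 9C 92 = 0x9D.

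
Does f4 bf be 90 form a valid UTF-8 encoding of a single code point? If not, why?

Leading byte 0xF4 = 11110100 → 4-byte form.
Payload = 0x13FF90, which exceeds U+10FFFF, the maximum Unicode code point. (Leading bytes F5–FF, or F4 followed by ≥ 0x90, are invalid.)

invalid (encodes a value above U+10FFFF)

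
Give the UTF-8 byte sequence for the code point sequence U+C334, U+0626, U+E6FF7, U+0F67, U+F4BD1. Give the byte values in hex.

U+C334: 3-byte form → EC 8C B4.
U+0626: 2-byte form → D8 A6.
U+E6FF7: 4-byte form → F3 A6 BF B7.
U+0F67: 3-byte form → E0 BD A7.
U+F4BD1: 4-byte form → F3 B4 AF 91.
Concatenated (16 bytes): EC 8C B4 D8 A6 F3 A6 BF B7 E0 BD A7 F3 B4 AF 91.

EC 8C B4 D8 A6 F3 A6 BF B7 E0 BD A7 F3 B4 AF 91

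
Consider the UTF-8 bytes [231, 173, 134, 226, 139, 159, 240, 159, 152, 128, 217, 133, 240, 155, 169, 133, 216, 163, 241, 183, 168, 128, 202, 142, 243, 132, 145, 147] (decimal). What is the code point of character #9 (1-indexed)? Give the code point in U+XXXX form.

Offset 0: leading byte 0xE7 = 11100111 → 3-byte char #1 = E7 AD 86.
Offset 3: leading byte 0xE2 = 11100010 → 3-byte char #2 = E2 8B 9F.
Offset 6: leading byte 0xF0 = 11110000 → 4-byte char #3 = F0 9F 98 80.
Offset 10: leading byte 0xD9 = 11011001 → 2-byte char #4 = D9 85.
Offset 12: leading byte 0xF0 = 11110000 → 4-byte char #5 = F0 9B A9 85.
Offset 16: leading byte 0xD8 = 11011000 → 2-byte char #6 = D8 A3.
Offset 18: leading byte 0xF1 = 11110001 → 4-byte char #7 = F1 B7 A8 80.
Offset 22: leading byte 0xCA = 11001010 → 2-byte char #8 = CA 8E.
Offset 24: leading byte 0xF3 = 11110011 → 4-byte char #9 = F3 84 91 93.
Leading byte 0xF3 = 11110011 matches 11110xxx → 4-byte sequence.
Byte 1: 0xF3 = 11110011, payload 011 (3 bits).
Byte 2: 0x84 = 10000100 (10xxxxxx ✓), payload 000100.
Byte 3: 0x91 = 10010001 (10xxxxxx ✓), payload 010001.
Byte 4: 0x93 = 10010011 (10xxxxxx ✓), payload 010011.
Concatenate: 011000100010001010011 = 0xC4453 (21 bits → U+C4453).

U+C4453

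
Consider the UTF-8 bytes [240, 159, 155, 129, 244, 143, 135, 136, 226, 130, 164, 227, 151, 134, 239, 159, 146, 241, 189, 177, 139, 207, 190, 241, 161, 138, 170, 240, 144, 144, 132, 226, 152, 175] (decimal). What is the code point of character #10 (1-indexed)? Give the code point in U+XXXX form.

U+262F

Offset 0: leading byte 0xF0 = 11110000 → 4-byte char #1 = F0 9F 9B 81.
Offset 4: leading byte 0xF4 = 11110100 → 4-byte char #2 = F4 8F 87 88.
Offset 8: leading byte 0xE2 = 11100010 → 3-byte char #3 = E2 82 A4.
Offset 11: leading byte 0xE3 = 11100011 → 3-byte char #4 = E3 97 86.
Offset 14: leading byte 0xEF = 11101111 → 3-byte char #5 = EF 9F 92.
Offset 17: leading byte 0xF1 = 11110001 → 4-byte char #6 = F1 BD B1 8B.
Offset 21: leading byte 0xCF = 11001111 → 2-byte char #7 = CF BE.
Offset 23: leading byte 0xF1 = 11110001 → 4-byte char #8 = F1 A1 8A AA.
Offset 27: leading byte 0xF0 = 11110000 → 4-byte char #9 = F0 90 90 84.
Offset 31: leading byte 0xE2 = 11100010 → 3-byte char #10 = E2 98 AF.
Leading byte 0xE2 = 11100010 matches 1110xxxx → 3-byte sequence.
Byte 1: 0xE2 = 11100010, payload 0010 (4 bits).
Byte 2: 0x98 = 10011000 (10xxxxxx ✓), payload 011000.
Byte 3: 0xAF = 10101111 (10xxxxxx ✓), payload 101111.
Concatenate: 0010011000101111 = 0x262F (16 bits → U+262F).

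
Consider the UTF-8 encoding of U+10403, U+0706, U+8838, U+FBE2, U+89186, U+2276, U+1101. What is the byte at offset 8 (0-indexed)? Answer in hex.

U+10403 → 4-byte form F0 90 90 83 at offsets 0–3.
U+0706 → 2-byte form DC 86 at offsets 4–5.
U+8838 → 3-byte form E8 A0 B8 at offsets 6–8.
Offset 8 falls in char 3's range; it's byte 3 of E8 A0 B8 = 0xB8.

0xB8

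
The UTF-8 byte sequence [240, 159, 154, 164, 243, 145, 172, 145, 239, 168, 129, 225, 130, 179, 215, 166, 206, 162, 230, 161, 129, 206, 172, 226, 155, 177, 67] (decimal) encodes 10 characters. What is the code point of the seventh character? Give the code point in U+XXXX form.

U+6841

Offset 0: leading byte 0xF0 = 11110000 → 4-byte char #1 = F0 9F 9A A4.
Offset 4: leading byte 0xF3 = 11110011 → 4-byte char #2 = F3 91 AC 91.
Offset 8: leading byte 0xEF = 11101111 → 3-byte char #3 = EF A8 81.
Offset 11: leading byte 0xE1 = 11100001 → 3-byte char #4 = E1 82 B3.
Offset 14: leading byte 0xD7 = 11010111 → 2-byte char #5 = D7 A6.
Offset 16: leading byte 0xCE = 11001110 → 2-byte char #6 = CE A2.
Offset 18: leading byte 0xE6 = 11100110 → 3-byte char #7 = E6 A1 81.
Leading byte 0xE6 = 11100110 matches 1110xxxx → 3-byte sequence.
Byte 1: 0xE6 = 11100110, payload 0110 (4 bits).
Byte 2: 0xA1 = 10100001 (10xxxxxx ✓), payload 100001.
Byte 3: 0x81 = 10000001 (10xxxxxx ✓), payload 000001.
Concatenate: 0110100001000001 = 0x6841 (16 bits → U+6841).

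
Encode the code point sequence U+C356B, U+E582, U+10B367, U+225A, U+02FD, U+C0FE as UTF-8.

F3 83 95 AB EE 96 82 F4 8B 8D A7 E2 89 9A CB BD EC 83 BE

U+C356B: 4-byte form → F3 83 95 AB.
U+E582: 3-byte form → EE 96 82.
U+10B367: 4-byte form → F4 8B 8D A7.
U+225A: 3-byte form → E2 89 9A.
U+02FD: 2-byte form → CB BD.
U+C0FE: 3-byte form → EC 83 BE.
Concatenated (19 bytes): F3 83 95 AB EE 96 82 F4 8B 8D A7 E2 89 9A CB BD EC 83 BE.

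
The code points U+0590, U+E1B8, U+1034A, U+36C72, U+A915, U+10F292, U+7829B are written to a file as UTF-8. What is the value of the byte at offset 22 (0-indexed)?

U+0590 → 2-byte form D6 90 at offsets 0–1.
U+E1B8 → 3-byte form EE 86 B8 at offsets 2–4.
U+1034A → 4-byte form F0 90 8D 8A at offsets 5–8.
U+36C72 → 4-byte form F0 B6 B1 B2 at offsets 9–12.
U+A915 → 3-byte form EA A4 95 at offsets 13–15.
U+10F292 → 4-byte form F4 8F 8A 92 at offsets 16–19.
U+7829B → 4-byte form F1 B8 8A 9B at offsets 20–23.
Offset 22 falls in char 7's range; it's byte 3 of F1 B8 8A 9B = 0x8A.

0x8A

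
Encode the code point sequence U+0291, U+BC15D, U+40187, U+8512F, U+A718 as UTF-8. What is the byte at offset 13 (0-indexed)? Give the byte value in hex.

0xAF

U+0291 → 2-byte form CA 91 at offsets 0–1.
U+BC15D → 4-byte form F2 BC 85 9D at offsets 2–5.
U+40187 → 4-byte form F1 80 86 87 at offsets 6–9.
U+8512F → 4-byte form F2 85 84 AF at offsets 10–13.
Offset 13 falls in char 4's range; it's byte 4 of F2 85 84 AF = 0xAF.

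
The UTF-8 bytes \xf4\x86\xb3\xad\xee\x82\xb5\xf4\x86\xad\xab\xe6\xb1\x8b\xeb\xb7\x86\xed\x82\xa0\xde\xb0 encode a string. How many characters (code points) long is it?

Byte at offset 0: 0xF4 = 11110100 → 4-byte char (#1). Advance 4.
Byte at offset 4: 0xEE = 11101110 → 3-byte char (#2). Advance 3.
Byte at offset 7: 0xF4 = 11110100 → 4-byte char (#3). Advance 4.
Byte at offset 11: 0xE6 = 11100110 → 3-byte char (#4). Advance 3.
Byte at offset 14: 0xEB = 11101011 → 3-byte char (#5). Advance 3.
Byte at offset 17: 0xED = 11101101 → 3-byte char (#6). Advance 3.
Byte at offset 20: 0xDE = 11011110 → 2-byte char (#7). Advance 2.
Reached end at offset 22 after 7 code points.

7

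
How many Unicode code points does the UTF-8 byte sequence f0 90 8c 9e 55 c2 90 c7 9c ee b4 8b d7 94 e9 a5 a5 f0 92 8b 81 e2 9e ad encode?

Byte at offset 0: 0xF0 = 11110000 → 4-byte char (#1). Advance 4.
Byte at offset 4: 0x55 = 01010101 → 1-byte char (#2). Advance 1.
Byte at offset 5: 0xC2 = 11000010 → 2-byte char (#3). Advance 2.
Byte at offset 7: 0xC7 = 11000111 → 2-byte char (#4). Advance 2.
Byte at offset 9: 0xEE = 11101110 → 3-byte char (#5). Advance 3.
Byte at offset 12: 0xD7 = 11010111 → 2-byte char (#6). Advance 2.
Byte at offset 14: 0xE9 = 11101001 → 3-byte char (#7). Advance 3.
Byte at offset 17: 0xF0 = 11110000 → 4-byte char (#8). Advance 4.
Byte at offset 21: 0xE2 = 11100010 → 3-byte char (#9). Advance 3.
Reached end at offset 24 after 9 code points.

9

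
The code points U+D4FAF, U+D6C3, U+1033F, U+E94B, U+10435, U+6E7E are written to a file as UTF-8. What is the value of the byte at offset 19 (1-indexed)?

0xE6

1-indexed offset 19 is 0-indexed offset 18.
U+D4FAF → 4-byte form F3 94 BE AF at offsets 0–3.
U+D6C3 → 3-byte form ED 9B 83 at offsets 4–6.
U+1033F → 4-byte form F0 90 8C BF at offsets 7–10.
U+E94B → 3-byte form EE A5 8B at offsets 11–13.
U+10435 → 4-byte form F0 90 90 B5 at offsets 14–17.
U+6E7E → 3-byte form E6 B9 BE at offsets 18–20.
Offset 18 falls in char 6's range; it's byte 1 of E6 B9 BE = 0xE6.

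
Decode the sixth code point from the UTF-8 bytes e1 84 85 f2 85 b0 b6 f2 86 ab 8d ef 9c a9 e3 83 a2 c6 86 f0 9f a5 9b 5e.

Offset 0: leading byte 0xE1 = 11100001 → 3-byte char #1 = E1 84 85.
Offset 3: leading byte 0xF2 = 11110010 → 4-byte char #2 = F2 85 B0 B6.
Offset 7: leading byte 0xF2 = 11110010 → 4-byte char #3 = F2 86 AB 8D.
Offset 11: leading byte 0xEF = 11101111 → 3-byte char #4 = EF 9C A9.
Offset 14: leading byte 0xE3 = 11100011 → 3-byte char #5 = E3 83 A2.
Offset 17: leading byte 0xC6 = 11000110 → 2-byte char #6 = C6 86.
Leading byte 0xC6 = 11000110 matches 110xxxxx → 2-byte sequence.
Byte 1: 0xC6 = 11000110, payload 00110 (5 bits).
Byte 2: 0x86 = 10000110 (10xxxxxx ✓), payload 000110.
Concatenate: 00110000110 = 0x186 (11 bits → U+0186).

U+0186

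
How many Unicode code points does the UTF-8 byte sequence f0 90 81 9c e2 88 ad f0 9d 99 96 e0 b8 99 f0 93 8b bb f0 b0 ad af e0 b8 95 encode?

Byte at offset 0: 0xF0 = 11110000 → 4-byte char (#1). Advance 4.
Byte at offset 4: 0xE2 = 11100010 → 3-byte char (#2). Advance 3.
Byte at offset 7: 0xF0 = 11110000 → 4-byte char (#3). Advance 4.
Byte at offset 11: 0xE0 = 11100000 → 3-byte char (#4). Advance 3.
Byte at offset 14: 0xF0 = 11110000 → 4-byte char (#5). Advance 4.
Byte at offset 18: 0xF0 = 11110000 → 4-byte char (#6). Advance 4.
Byte at offset 22: 0xE0 = 11100000 → 3-byte char (#7). Advance 3.
Reached end at offset 25 after 7 code points.

7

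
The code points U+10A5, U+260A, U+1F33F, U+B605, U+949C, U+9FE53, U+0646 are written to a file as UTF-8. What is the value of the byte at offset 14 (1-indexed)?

0xE9

1-indexed offset 14 is 0-indexed offset 13.
U+10A5 → 3-byte form E1 82 A5 at offsets 0–2.
U+260A → 3-byte form E2 98 8A at offsets 3–5.
U+1F33F → 4-byte form F0 9F 8C BF at offsets 6–9.
U+B605 → 3-byte form EB 98 85 at offsets 10–12.
U+949C → 3-byte form E9 92 9C at offsets 13–15.
Offset 13 falls in char 5's range; it's byte 1 of E9 92 9C = 0xE9.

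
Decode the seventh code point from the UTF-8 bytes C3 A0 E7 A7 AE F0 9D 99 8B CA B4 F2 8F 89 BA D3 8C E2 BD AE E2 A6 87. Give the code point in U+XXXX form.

Offset 0: leading byte 0xC3 = 11000011 → 2-byte char #1 = C3 A0.
Offset 2: leading byte 0xE7 = 11100111 → 3-byte char #2 = E7 A7 AE.
Offset 5: leading byte 0xF0 = 11110000 → 4-byte char #3 = F0 9D 99 8B.
Offset 9: leading byte 0xCA = 11001010 → 2-byte char #4 = CA B4.
Offset 11: leading byte 0xF2 = 11110010 → 4-byte char #5 = F2 8F 89 BA.
Offset 15: leading byte 0xD3 = 11010011 → 2-byte char #6 = D3 8C.
Offset 17: leading byte 0xE2 = 11100010 → 3-byte char #7 = E2 BD AE.
Leading byte 0xE2 = 11100010 matches 1110xxxx → 3-byte sequence.
Byte 1: 0xE2 = 11100010, payload 0010 (4 bits).
Byte 2: 0xBD = 10111101 (10xxxxxx ✓), payload 111101.
Byte 3: 0xAE = 10101110 (10xxxxxx ✓), payload 101110.
Concatenate: 0010111101101110 = 0x2F6E (16 bits → U+2F6E).

U+2F6E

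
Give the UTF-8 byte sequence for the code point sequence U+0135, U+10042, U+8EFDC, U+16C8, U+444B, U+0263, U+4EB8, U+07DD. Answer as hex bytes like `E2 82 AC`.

U+0135: 2-byte form → C4 B5.
U+10042: 4-byte form → F0 90 81 82.
U+8EFDC: 4-byte form → F2 8E BF 9C.
U+16C8: 3-byte form → E1 9B 88.
U+444B: 3-byte form → E4 91 8B.
U+0263: 2-byte form → C9 A3.
U+4EB8: 3-byte form → E4 BA B8.
U+07DD: 2-byte form → DF 9D.
Concatenated (23 bytes): C4 B5 F0 90 81 82 F2 8E BF 9C E1 9B 88 E4 91 8B C9 A3 E4 BA B8 DF 9D.

C4 B5 F0 90 81 82 F2 8E BF 9C E1 9B 88 E4 91 8B C9 A3 E4 BA B8 DF 9D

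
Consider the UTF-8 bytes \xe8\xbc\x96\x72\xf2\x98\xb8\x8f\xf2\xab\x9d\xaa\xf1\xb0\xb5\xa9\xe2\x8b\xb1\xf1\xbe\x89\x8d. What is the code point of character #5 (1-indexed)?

Offset 0: leading byte 0xE8 = 11101000 → 3-byte char #1 = E8 BC 96.
Offset 3: leading byte 0x72 = 01110010 → 1-byte char #2 = 72.
Offset 4: leading byte 0xF2 = 11110010 → 4-byte char #3 = F2 98 B8 8F.
Offset 8: leading byte 0xF2 = 11110010 → 4-byte char #4 = F2 AB 9D AA.
Offset 12: leading byte 0xF1 = 11110001 → 4-byte char #5 = F1 B0 B5 A9.
Leading byte 0xF1 = 11110001 matches 11110xxx → 4-byte sequence.
Byte 1: 0xF1 = 11110001, payload 001 (3 bits).
Byte 2: 0xB0 = 10110000 (10xxxxxx ✓), payload 110000.
Byte 3: 0xB5 = 10110101 (10xxxxxx ✓), payload 110101.
Byte 4: 0xA9 = 10101001 (10xxxxxx ✓), payload 101001.
Concatenate: 001110000110101101001 = 0x70D69 (21 bits → U+70D69).

U+70D69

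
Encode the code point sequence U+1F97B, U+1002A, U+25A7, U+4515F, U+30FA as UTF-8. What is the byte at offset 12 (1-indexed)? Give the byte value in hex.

0xF1

1-indexed offset 12 is 0-indexed offset 11.
U+1F97B → 4-byte form F0 9F A5 BB at offsets 0–3.
U+1002A → 4-byte form F0 90 80 AA at offsets 4–7.
U+25A7 → 3-byte form E2 96 A7 at offsets 8–10.
U+4515F → 4-byte form F1 85 85 9F at offsets 11–14.
Offset 11 falls in char 4's range; it's byte 1 of F1 85 85 9F = 0xF1.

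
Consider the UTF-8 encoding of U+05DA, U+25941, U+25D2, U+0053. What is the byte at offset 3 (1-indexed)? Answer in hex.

1-indexed offset 3 is 0-indexed offset 2.
U+05DA → 2-byte form D7 9A at offsets 0–1.
U+25941 → 4-byte form F0 A5 A5 81 at offsets 2–5.
Offset 2 falls in char 2's range; it's byte 1 of F0 A5 A5 81 = 0xF0.

0xF0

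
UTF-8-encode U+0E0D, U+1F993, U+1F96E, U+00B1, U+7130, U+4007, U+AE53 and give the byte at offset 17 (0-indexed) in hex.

0x80

U+0E0D → 3-byte form E0 B8 8D at offsets 0–2.
U+1F993 → 4-byte form F0 9F A6 93 at offsets 3–6.
U+1F96E → 4-byte form F0 9F A5 AE at offsets 7–10.
U+00B1 → 2-byte form C2 B1 at offsets 11–12.
U+7130 → 3-byte form E7 84 B0 at offsets 13–15.
U+4007 → 3-byte form E4 80 87 at offsets 16–18.
Offset 17 falls in char 6's range; it's byte 2 of E4 80 87 = 0x80.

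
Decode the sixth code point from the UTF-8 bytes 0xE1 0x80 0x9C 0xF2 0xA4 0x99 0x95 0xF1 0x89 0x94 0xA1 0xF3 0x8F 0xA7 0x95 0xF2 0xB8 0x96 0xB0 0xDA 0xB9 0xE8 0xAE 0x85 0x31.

Offset 0: leading byte 0xE1 = 11100001 → 3-byte char #1 = E1 80 9C.
Offset 3: leading byte 0xF2 = 11110010 → 4-byte char #2 = F2 A4 99 95.
Offset 7: leading byte 0xF1 = 11110001 → 4-byte char #3 = F1 89 94 A1.
Offset 11: leading byte 0xF3 = 11110011 → 4-byte char #4 = F3 8F A7 95.
Offset 15: leading byte 0xF2 = 11110010 → 4-byte char #5 = F2 B8 96 B0.
Offset 19: leading byte 0xDA = 11011010 → 2-byte char #6 = DA B9.
Leading byte 0xDA = 11011010 matches 110xxxxx → 2-byte sequence.
Byte 1: 0xDA = 11011010, payload 11010 (5 bits).
Byte 2: 0xB9 = 10111001 (10xxxxxx ✓), payload 111001.
Concatenate: 11010111001 = 0x6B9 (11 bits → U+06B9).

U+06B9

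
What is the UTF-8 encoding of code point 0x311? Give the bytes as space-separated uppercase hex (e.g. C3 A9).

CC 91

U+0311 = 0x311 = 785 decimal. In range U+0080–U+07FF → 2-byte form: 110xxxxx 10xxxxxx.
Binary (11 bits): 01100010001.
Split 5+6: 01100 | 010001.
Byte 1: 11001100 = 0xCC.
Byte 2: 10010001 = 0x91.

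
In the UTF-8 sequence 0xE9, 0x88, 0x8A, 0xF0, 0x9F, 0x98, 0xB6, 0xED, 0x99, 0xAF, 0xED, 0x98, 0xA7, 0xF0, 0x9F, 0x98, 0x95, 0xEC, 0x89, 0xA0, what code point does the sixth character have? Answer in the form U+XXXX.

U+C260

Offset 0: leading byte 0xE9 = 11101001 → 3-byte char #1 = E9 88 8A.
Offset 3: leading byte 0xF0 = 11110000 → 4-byte char #2 = F0 9F 98 B6.
Offset 7: leading byte 0xED = 11101101 → 3-byte char #3 = ED 99 AF.
Offset 10: leading byte 0xED = 11101101 → 3-byte char #4 = ED 98 A7.
Offset 13: leading byte 0xF0 = 11110000 → 4-byte char #5 = F0 9F 98 95.
Offset 17: leading byte 0xEC = 11101100 → 3-byte char #6 = EC 89 A0.
Leading byte 0xEC = 11101100 matches 1110xxxx → 3-byte sequence.
Byte 1: 0xEC = 11101100, payload 1100 (4 bits).
Byte 2: 0x89 = 10001001 (10xxxxxx ✓), payload 001001.
Byte 3: 0xA0 = 10100000 (10xxxxxx ✓), payload 100000.
Concatenate: 1100001001100000 = 0xC260 (16 bits → U+C260).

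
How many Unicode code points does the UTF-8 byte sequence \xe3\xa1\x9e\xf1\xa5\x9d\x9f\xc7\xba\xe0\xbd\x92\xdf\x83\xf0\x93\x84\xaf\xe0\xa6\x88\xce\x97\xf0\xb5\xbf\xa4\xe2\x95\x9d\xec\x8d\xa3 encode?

Byte at offset 0: 0xE3 = 11100011 → 3-byte char (#1). Advance 3.
Byte at offset 3: 0xF1 = 11110001 → 4-byte char (#2). Advance 4.
Byte at offset 7: 0xC7 = 11000111 → 2-byte char (#3). Advance 2.
Byte at offset 9: 0xE0 = 11100000 → 3-byte char (#4). Advance 3.
Byte at offset 12: 0xDF = 11011111 → 2-byte char (#5). Advance 2.
Byte at offset 14: 0xF0 = 11110000 → 4-byte char (#6). Advance 4.
Byte at offset 18: 0xE0 = 11100000 → 3-byte char (#7). Advance 3.
Byte at offset 21: 0xCE = 11001110 → 2-byte char (#8). Advance 2.
Byte at offset 23: 0xF0 = 11110000 → 4-byte char (#9). Advance 4.
Byte at offset 27: 0xE2 = 11100010 → 3-byte char (#10). Advance 3.
Byte at offset 30: 0xEC = 11101100 → 3-byte char (#11). Advance 3.
Reached end at offset 33 after 11 code points.

11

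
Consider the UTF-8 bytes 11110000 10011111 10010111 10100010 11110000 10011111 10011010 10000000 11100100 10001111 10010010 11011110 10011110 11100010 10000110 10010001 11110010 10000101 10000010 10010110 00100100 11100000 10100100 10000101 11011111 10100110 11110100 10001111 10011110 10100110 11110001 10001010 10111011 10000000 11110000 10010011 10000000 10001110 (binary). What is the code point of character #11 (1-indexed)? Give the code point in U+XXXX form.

U+4AEC0

Offset 0: leading byte 0xF0 = 11110000 → 4-byte char #1 = F0 9F 97 A2.
Offset 4: leading byte 0xF0 = 11110000 → 4-byte char #2 = F0 9F 9A 80.
Offset 8: leading byte 0xE4 = 11100100 → 3-byte char #3 = E4 8F 92.
Offset 11: leading byte 0xDE = 11011110 → 2-byte char #4 = DE 9E.
Offset 13: leading byte 0xE2 = 11100010 → 3-byte char #5 = E2 86 91.
Offset 16: leading byte 0xF2 = 11110010 → 4-byte char #6 = F2 85 82 96.
Offset 20: leading byte 0x24 = 00100100 → 1-byte char #7 = 24.
Offset 21: leading byte 0xE0 = 11100000 → 3-byte char #8 = E0 A4 85.
Offset 24: leading byte 0xDF = 11011111 → 2-byte char #9 = DF A6.
Offset 26: leading byte 0xF4 = 11110100 → 4-byte char #10 = F4 8F 9E A6.
Offset 30: leading byte 0xF1 = 11110001 → 4-byte char #11 = F1 8A BB 80.
Leading byte 0xF1 = 11110001 matches 11110xxx → 4-byte sequence.
Byte 1: 0xF1 = 11110001, payload 001 (3 bits).
Byte 2: 0x8A = 10001010 (10xxxxxx ✓), payload 001010.
Byte 3: 0xBB = 10111011 (10xxxxxx ✓), payload 111011.
Byte 4: 0x80 = 10000000 (10xxxxxx ✓), payload 000000.
Concatenate: 001001010111011000000 = 0x4AEC0 (21 bits → U+4AEC0).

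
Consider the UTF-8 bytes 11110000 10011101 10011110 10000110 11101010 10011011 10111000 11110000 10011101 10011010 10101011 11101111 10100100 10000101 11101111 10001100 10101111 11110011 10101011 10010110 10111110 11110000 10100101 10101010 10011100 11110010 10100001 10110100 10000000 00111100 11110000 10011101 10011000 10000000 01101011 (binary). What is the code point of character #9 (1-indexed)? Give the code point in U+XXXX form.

U+003C

Offset 0: leading byte 0xF0 = 11110000 → 4-byte char #1 = F0 9D 9E 86.
Offset 4: leading byte 0xEA = 11101010 → 3-byte char #2 = EA 9B B8.
Offset 7: leading byte 0xF0 = 11110000 → 4-byte char #3 = F0 9D 9A AB.
Offset 11: leading byte 0xEF = 11101111 → 3-byte char #4 = EF A4 85.
Offset 14: leading byte 0xEF = 11101111 → 3-byte char #5 = EF 8C AF.
Offset 17: leading byte 0xF3 = 11110011 → 4-byte char #6 = F3 AB 96 BE.
Offset 21: leading byte 0xF0 = 11110000 → 4-byte char #7 = F0 A5 AA 9C.
Offset 25: leading byte 0xF2 = 11110010 → 4-byte char #8 = F2 A1 B4 80.
Offset 29: leading byte 0x3C = 00111100 → 1-byte char #9 = 3C.
Leading byte 0x3C = 00111100 matches 0xxxxxxx → 1-byte sequence.
Byte 1: 0x3C = 00111100, payload 0111100 (7 bits).
Concatenate: 0111100 = 0x3C (7 bits → U+003C).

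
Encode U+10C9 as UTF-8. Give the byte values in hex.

E1 83 89

U+10C9 = 0x10C9 = 4297 decimal. In range U+0800–U+FFFF → 3-byte form: 1110xxxx 10xxxxxx 10xxxxxx.
Binary (16 bits): 0001000011001001.
Split 4+6+6: 0001 | 000011 | 001001.
Byte 1: 11100001 = 0xE1.
Byte 2: 10000011 = 0x83.
Byte 3: 10001001 = 0x89.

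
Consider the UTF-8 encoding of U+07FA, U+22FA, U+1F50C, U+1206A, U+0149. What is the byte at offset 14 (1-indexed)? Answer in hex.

1-indexed offset 14 is 0-indexed offset 13.
U+07FA → 2-byte form DF BA at offsets 0–1.
U+22FA → 3-byte form E2 8B BA at offsets 2–4.
U+1F50C → 4-byte form F0 9F 94 8C at offsets 5–8.
U+1206A → 4-byte form F0 92 81 AA at offsets 9–12.
U+0149 → 2-byte form C5 89 at offsets 13–14.
Offset 13 falls in char 5's range; it's byte 1 of C5 89 = 0xC5.

0xC5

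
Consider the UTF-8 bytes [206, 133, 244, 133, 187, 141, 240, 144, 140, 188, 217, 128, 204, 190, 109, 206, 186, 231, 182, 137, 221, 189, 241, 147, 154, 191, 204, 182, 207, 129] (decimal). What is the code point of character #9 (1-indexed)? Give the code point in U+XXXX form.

Offset 0: leading byte 0xCE = 11001110 → 2-byte char #1 = CE 85.
Offset 2: leading byte 0xF4 = 11110100 → 4-byte char #2 = F4 85 BB 8D.
Offset 6: leading byte 0xF0 = 11110000 → 4-byte char #3 = F0 90 8C BC.
Offset 10: leading byte 0xD9 = 11011001 → 2-byte char #4 = D9 80.
Offset 12: leading byte 0xCC = 11001100 → 2-byte char #5 = CC BE.
Offset 14: leading byte 0x6D = 01101101 → 1-byte char #6 = 6D.
Offset 15: leading byte 0xCE = 11001110 → 2-byte char #7 = CE BA.
Offset 17: leading byte 0xE7 = 11100111 → 3-byte char #8 = E7 B6 89.
Offset 20: leading byte 0xDD = 11011101 → 2-byte char #9 = DD BD.
Leading byte 0xDD = 11011101 matches 110xxxxx → 2-byte sequence.
Byte 1: 0xDD = 11011101, payload 11101 (5 bits).
Byte 2: 0xBD = 10111101 (10xxxxxx ✓), payload 111101.
Concatenate: 11101111101 = 0x77D (11 bits → U+077D).

U+077D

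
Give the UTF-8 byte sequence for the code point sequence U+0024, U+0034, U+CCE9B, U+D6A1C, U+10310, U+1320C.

24 34 F3 8C BA 9B F3 96 A8 9C F0 90 8C 90 F0 93 88 8C

U+0024: 1-byte form → 24.
U+0034: 1-byte form → 34.
U+CCE9B: 4-byte form → F3 8C BA 9B.
U+D6A1C: 4-byte form → F3 96 A8 9C.
U+10310: 4-byte form → F0 90 8C 90.
U+1320C: 4-byte form → F0 93 88 8C.
Concatenated (18 bytes): 24 34 F3 8C BA 9B F3 96 A8 9C F0 90 8C 90 F0 93 88 8C.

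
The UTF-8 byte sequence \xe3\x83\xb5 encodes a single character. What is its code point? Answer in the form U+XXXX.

Leading byte 0xE3 = 11100011 matches 1110xxxx → 3-byte sequence.
Byte 1: 0xE3 = 11100011, payload 0011 (4 bits).
Byte 2: 0x83 = 10000011 (10xxxxxx ✓), payload 000011.
Byte 3: 0xB5 = 10110101 (10xxxxxx ✓), payload 110101.
Concatenate: 0011000011110101 = 0x30F5 (16 bits → U+30F5).

U+30F5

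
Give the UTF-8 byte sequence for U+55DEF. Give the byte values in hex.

F1 95 B7 AF

U+55DEF = 0x55DEF = 351727 decimal. In range U+10000–U+10FFFF → 4-byte form: 11110xxx 10xxxxxx 10xxxxxx 10xxxxxx.
Binary (21 bits): 001010101110111101111.
Split 3+6+6+6: 001 | 010101 | 110111 | 101111.
Byte 1: 11110001 = 0xF1.
Byte 2: 10010101 = 0x95.
Byte 3: 10110111 = 0xB7.
Byte 4: 10101111 = 0xAF.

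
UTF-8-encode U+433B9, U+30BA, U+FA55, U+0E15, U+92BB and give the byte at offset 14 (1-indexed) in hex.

1-indexed offset 14 is 0-indexed offset 13.
U+433B9 → 4-byte form F1 83 8E B9 at offsets 0–3.
U+30BA → 3-byte form E3 82 BA at offsets 4–6.
U+FA55 → 3-byte form EF A9 95 at offsets 7–9.
U+0E15 → 3-byte form E0 B8 95 at offsets 10–12.
U+92BB → 3-byte form E9 8A BB at offsets 13–15.
Offset 13 falls in char 5's range; it's byte 1 of E9 8A BB = 0xE9.

0xE9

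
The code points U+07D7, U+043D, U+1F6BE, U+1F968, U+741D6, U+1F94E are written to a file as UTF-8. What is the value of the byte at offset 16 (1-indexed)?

0x96

1-indexed offset 16 is 0-indexed offset 15.
U+07D7 → 2-byte form DF 97 at offsets 0–1.
U+043D → 2-byte form D0 BD at offsets 2–3.
U+1F6BE → 4-byte form F0 9F 9A BE at offsets 4–7.
U+1F968 → 4-byte form F0 9F A5 A8 at offsets 8–11.
U+741D6 → 4-byte form F1 B4 87 96 at offsets 12–15.
Offset 15 falls in char 5's range; it's byte 4 of F1 B4 87 96 = 0x96.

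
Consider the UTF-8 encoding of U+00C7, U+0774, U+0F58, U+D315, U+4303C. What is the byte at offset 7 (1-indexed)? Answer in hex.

1-indexed offset 7 is 0-indexed offset 6.
U+00C7 → 2-byte form C3 87 at offsets 0–1.
U+0774 → 2-byte form DD B4 at offsets 2–3.
U+0F58 → 3-byte form E0 BD 98 at offsets 4–6.
Offset 6 falls in char 3's range; it's byte 3 of E0 BD 98 = 0x98.

0x98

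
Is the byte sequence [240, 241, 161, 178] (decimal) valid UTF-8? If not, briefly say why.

Leading byte 0xF0 = 11110000 → 4-byte form.
Byte 2 is 0xF1 = 11110001, which is not 10xxxxxx — expected a continuation byte.

invalid (non-continuation byte where continuation expected)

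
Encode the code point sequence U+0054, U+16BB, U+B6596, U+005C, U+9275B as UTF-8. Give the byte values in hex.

54 E1 9A BB F2 B6 96 96 5C F2 92 9D 9B

U+0054: 1-byte form → 54.
U+16BB: 3-byte form → E1 9A BB.
U+B6596: 4-byte form → F2 B6 96 96.
U+005C: 1-byte form → 5C.
U+9275B: 4-byte form → F2 92 9D 9B.
Concatenated (13 bytes): 54 E1 9A BB F2 B6 96 96 5C F2 92 9D 9B.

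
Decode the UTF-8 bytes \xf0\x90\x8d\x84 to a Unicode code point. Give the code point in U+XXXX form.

U+10344

Leading byte 0xF0 = 11110000 matches 11110xxx → 4-byte sequence.
Byte 1: 0xF0 = 11110000, payload 000 (3 bits).
Byte 2: 0x90 = 10010000 (10xxxxxx ✓), payload 010000.
Byte 3: 0x8D = 10001101 (10xxxxxx ✓), payload 001101.
Byte 4: 0x84 = 10000100 (10xxxxxx ✓), payload 000100.
Concatenate: 000010000001101000100 = 0x10344 (21 bits → U+10344).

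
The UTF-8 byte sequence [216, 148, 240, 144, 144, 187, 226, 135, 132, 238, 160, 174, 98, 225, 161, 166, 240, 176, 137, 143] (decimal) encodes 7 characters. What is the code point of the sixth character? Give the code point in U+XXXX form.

U+1866

Offset 0: leading byte 0xD8 = 11011000 → 2-byte char #1 = D8 94.
Offset 2: leading byte 0xF0 = 11110000 → 4-byte char #2 = F0 90 90 BB.
Offset 6: leading byte 0xE2 = 11100010 → 3-byte char #3 = E2 87 84.
Offset 9: leading byte 0xEE = 11101110 → 3-byte char #4 = EE A0 AE.
Offset 12: leading byte 0x62 = 01100010 → 1-byte char #5 = 62.
Offset 13: leading byte 0xE1 = 11100001 → 3-byte char #6 = E1 A1 A6.
Leading byte 0xE1 = 11100001 matches 1110xxxx → 3-byte sequence.
Byte 1: 0xE1 = 11100001, payload 0001 (4 bits).
Byte 2: 0xA1 = 10100001 (10xxxxxx ✓), payload 100001.
Byte 3: 0xA6 = 10100110 (10xxxxxx ✓), payload 100110.
Concatenate: 0001100001100110 = 0x1866 (16 bits → U+1866).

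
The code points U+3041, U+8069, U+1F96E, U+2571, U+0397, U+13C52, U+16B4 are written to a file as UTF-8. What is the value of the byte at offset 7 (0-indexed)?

U+3041 → 3-byte form E3 81 81 at offsets 0–2.
U+8069 → 3-byte form E8 81 A9 at offsets 3–5.
U+1F96E → 4-byte form F0 9F A5 AE at offsets 6–9.
Offset 7 falls in char 3's range; it's byte 2 of F0 9F A5 AE = 0x9F.

0x9F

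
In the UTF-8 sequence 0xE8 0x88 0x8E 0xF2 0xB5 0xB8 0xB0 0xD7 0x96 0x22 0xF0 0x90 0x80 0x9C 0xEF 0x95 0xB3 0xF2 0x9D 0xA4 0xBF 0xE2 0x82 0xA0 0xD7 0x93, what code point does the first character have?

U+820E

Offset 0: leading byte 0xE8 = 11101000 → 3-byte char #1 = E8 88 8E.
Leading byte 0xE8 = 11101000 matches 1110xxxx → 3-byte sequence.
Byte 1: 0xE8 = 11101000, payload 1000 (4 bits).
Byte 2: 0x88 = 10001000 (10xxxxxx ✓), payload 001000.
Byte 3: 0x8E = 10001110 (10xxxxxx ✓), payload 001110.
Concatenate: 1000001000001110 = 0x820E (16 bits → U+820E).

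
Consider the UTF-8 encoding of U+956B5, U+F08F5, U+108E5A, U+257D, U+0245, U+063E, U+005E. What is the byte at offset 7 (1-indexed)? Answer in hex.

1-indexed offset 7 is 0-indexed offset 6.
U+956B5 → 4-byte form F2 95 9A B5 at offsets 0–3.
U+F08F5 → 4-byte form F3 B0 A3 B5 at offsets 4–7.
Offset 6 falls in char 2's range; it's byte 3 of F3 B0 A3 B5 = 0xA3.

0xA3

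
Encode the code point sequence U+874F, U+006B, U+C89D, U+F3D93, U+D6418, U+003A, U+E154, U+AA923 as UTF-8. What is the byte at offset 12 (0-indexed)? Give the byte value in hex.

0x96

U+874F → 3-byte form E8 9D 8F at offsets 0–2.
U+006B → 1-byte form 6B at offsets 3–3.
U+C89D → 3-byte form EC A2 9D at offsets 4–6.
U+F3D93 → 4-byte form F3 B3 B6 93 at offsets 7–10.
U+D6418 → 4-byte form F3 96 90 98 at offsets 11–14.
Offset 12 falls in char 5's range; it's byte 2 of F3 96 90 98 = 0x96.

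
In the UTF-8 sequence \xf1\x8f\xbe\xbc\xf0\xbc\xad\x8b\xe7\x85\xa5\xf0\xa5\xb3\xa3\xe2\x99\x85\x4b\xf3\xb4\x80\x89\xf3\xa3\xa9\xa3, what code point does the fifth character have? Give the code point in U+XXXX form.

Offset 0: leading byte 0xF1 = 11110001 → 4-byte char #1 = F1 8F BE BC.
Offset 4: leading byte 0xF0 = 11110000 → 4-byte char #2 = F0 BC AD 8B.
Offset 8: leading byte 0xE7 = 11100111 → 3-byte char #3 = E7 85 A5.
Offset 11: leading byte 0xF0 = 11110000 → 4-byte char #4 = F0 A5 B3 A3.
Offset 15: leading byte 0xE2 = 11100010 → 3-byte char #5 = E2 99 85.
Leading byte 0xE2 = 11100010 matches 1110xxxx → 3-byte sequence.
Byte 1: 0xE2 = 11100010, payload 0010 (4 bits).
Byte 2: 0x99 = 10011001 (10xxxxxx ✓), payload 011001.
Byte 3: 0x85 = 10000101 (10xxxxxx ✓), payload 000101.
Concatenate: 0010011001000101 = 0x2645 (16 bits → U+2645).

U+2645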